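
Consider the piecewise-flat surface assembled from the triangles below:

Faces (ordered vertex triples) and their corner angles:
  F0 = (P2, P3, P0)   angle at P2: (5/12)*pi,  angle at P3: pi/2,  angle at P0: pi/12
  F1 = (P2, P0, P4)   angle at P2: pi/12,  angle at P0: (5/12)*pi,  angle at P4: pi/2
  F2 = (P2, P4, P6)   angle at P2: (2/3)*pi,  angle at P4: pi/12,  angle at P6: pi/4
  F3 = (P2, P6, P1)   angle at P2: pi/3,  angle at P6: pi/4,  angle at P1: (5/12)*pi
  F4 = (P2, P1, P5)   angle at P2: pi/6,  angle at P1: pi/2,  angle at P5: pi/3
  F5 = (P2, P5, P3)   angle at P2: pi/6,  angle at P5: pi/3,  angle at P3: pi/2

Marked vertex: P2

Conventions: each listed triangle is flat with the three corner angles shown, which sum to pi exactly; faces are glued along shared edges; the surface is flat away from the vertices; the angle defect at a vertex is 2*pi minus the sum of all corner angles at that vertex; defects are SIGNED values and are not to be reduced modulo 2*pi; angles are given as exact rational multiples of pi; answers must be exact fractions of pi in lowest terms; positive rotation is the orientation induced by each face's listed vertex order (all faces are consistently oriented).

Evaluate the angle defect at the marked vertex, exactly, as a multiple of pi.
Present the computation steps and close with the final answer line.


Sum of corner angles at P2: (11/6)*pi
defect = 2*pi - (11/6)*pi

Answer: defect(P2) = pi/6


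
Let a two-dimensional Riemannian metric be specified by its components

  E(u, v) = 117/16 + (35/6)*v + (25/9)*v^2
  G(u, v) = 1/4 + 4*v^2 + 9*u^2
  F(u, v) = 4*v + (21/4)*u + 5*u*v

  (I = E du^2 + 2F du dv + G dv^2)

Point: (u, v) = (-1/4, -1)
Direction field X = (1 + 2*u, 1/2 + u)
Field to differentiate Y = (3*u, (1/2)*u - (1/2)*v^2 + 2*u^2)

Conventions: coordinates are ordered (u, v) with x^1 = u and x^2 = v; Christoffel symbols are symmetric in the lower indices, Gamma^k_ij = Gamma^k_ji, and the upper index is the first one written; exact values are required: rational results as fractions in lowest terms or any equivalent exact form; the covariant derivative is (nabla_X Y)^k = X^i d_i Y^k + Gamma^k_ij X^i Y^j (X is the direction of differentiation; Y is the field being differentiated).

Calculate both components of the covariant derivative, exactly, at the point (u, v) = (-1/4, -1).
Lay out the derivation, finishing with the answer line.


E = 613/144, F = -65/16, G = 77/16 at the point
E_u = 0, E_v = 5/18, F_u = 1/4, F_v = 11/4, G_u = -9/2, G_v = -8
EG - F^2 = 1147/288;  g^inv = (288/1147) * [[77/16, 65/16], [65/16, 613/144]]
first-kind symbols [ij,l] = (1/2)(d_i g_jl + d_j g_il - d_l g_ij): [uu,u] = E_u/2 = 0, [uu,v] = F_u - E_v/2 = 1/9, [uv,u] = E_v/2 = 5/36, [uv,v] = G_u/2 = -9/4, [vv,u] = F_v - G_u/2 = 5, [vv,v] = G_v/2 = -4
Gamma^u_ij = (G*[ij,u] - F*[ij,v])/(EG - F^2), Gamma^v_ij = (E*[ij,v] - F*[ij,u])/(EG - F^2)
Gamma_uuu = 130/1147, Gamma_uuv = -2440/1147, Gamma_uvv = 2250/1147, Gamma_vuu = 1226/10323, Gamma_vuv = -2596/1147, Gamma_vvv = 946/1147
X = (1/2, 1/4), Y = (-3/4, -1/2) at the point

Answer: (nabla_X Y)^u = 2458/1147, (nabla_X Y)^v = 11597/13764


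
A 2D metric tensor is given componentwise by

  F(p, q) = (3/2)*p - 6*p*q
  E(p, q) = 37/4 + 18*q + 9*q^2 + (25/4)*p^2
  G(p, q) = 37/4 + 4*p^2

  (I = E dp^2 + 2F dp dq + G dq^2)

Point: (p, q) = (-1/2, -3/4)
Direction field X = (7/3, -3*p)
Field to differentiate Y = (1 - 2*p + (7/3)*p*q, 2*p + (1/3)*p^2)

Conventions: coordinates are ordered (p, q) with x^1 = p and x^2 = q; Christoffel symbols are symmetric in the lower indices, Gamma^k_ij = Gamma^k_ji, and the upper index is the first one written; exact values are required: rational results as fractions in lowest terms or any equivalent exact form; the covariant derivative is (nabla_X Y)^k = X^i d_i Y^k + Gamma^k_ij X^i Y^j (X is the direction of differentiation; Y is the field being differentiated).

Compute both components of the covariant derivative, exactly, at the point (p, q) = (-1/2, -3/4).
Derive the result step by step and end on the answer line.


E = 19/8, F = -3, G = 41/4 at the point
E_p = -25/4, E_q = 9/2, F_p = 6, F_q = 3, G_p = -4, G_q = 0
EG - F^2 = 491/32;  g^inv = (32/491) * [[41/4, 3], [3, 19/8]]
first-kind symbols [ij,l] = (1/2)(d_i g_jl + d_j g_il - d_l g_ij): [pp,p] = E_p/2 = -25/8, [pp,q] = F_p - E_q/2 = 15/4, [pq,p] = E_q/2 = 9/4, [pq,q] = G_p/2 = -2, [qq,p] = F_q - G_p/2 = 5, [qq,q] = G_q/2 = 0
Gamma^p_ij = (G*[ij,p] - F*[ij,q])/(EG - F^2), Gamma^q_ij = (E*[ij,q] - F*[ij,p])/(EG - F^2)
Gamma_ppp = -665/491, Gamma_ppq = 546/491, Gamma_pqq = 1640/491, Gamma_qpp = -15/491, Gamma_qpq = 64/491, Gamma_qqq = 480/491
X = (7/3, 3/2), Y = (23/8, -11/12) at the point

Answer: (nabla_X Y)^p = -42739/1964, (nabla_X Y)^q = 92731/35352


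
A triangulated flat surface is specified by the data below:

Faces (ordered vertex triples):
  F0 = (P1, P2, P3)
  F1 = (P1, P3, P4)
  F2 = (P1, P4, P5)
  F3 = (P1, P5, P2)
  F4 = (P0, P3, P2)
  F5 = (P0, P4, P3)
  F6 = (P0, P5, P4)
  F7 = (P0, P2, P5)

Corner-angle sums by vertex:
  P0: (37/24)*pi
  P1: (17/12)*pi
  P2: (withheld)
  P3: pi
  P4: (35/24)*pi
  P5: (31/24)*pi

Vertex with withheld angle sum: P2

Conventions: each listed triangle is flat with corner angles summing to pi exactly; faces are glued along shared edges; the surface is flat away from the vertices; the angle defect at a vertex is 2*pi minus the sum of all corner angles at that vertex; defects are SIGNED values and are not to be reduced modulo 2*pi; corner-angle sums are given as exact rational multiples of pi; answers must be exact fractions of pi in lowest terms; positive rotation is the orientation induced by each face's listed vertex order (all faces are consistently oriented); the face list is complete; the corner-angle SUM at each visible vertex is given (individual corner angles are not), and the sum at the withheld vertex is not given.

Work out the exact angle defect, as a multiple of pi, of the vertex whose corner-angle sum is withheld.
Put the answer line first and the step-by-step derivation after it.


Answer: defect(P2) = (17/24)*pi

V = 6, E = 12, F = 8; chi = V - E + F = 2
Gauss-Bonnet: total defect = 2*pi*chi = 4*pi; visible defects sum to (79/24)*pi


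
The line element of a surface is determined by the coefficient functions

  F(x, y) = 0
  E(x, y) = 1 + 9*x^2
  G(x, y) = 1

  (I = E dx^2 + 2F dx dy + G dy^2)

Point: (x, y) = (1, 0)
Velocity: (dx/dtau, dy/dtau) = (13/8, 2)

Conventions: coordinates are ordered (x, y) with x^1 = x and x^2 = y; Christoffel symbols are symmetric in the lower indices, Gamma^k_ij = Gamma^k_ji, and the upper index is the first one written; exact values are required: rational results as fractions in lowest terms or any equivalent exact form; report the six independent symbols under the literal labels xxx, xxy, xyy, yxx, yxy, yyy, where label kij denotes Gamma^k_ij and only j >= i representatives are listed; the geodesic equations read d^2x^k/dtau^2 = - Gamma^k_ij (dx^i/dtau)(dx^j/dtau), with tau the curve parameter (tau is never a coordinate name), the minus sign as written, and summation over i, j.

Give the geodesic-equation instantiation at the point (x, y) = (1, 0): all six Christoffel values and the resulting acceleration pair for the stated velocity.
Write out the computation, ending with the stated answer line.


E = 10, F = 0, G = 1 at the point
E_x = 18, E_y = 0, F_x = 0, F_y = 0, G_x = 0, G_y = 0
EG - F^2 = 10;  g^inv = (1/10) * [[1, 0], [0, 10]]
first-kind symbols [ij,l] = (1/2)(d_i g_jl + d_j g_il - d_l g_ij): [xx,x] = E_x/2 = 9, [xx,y] = F_x - E_y/2 = 0, [xy,x] = E_y/2 = 0, [xy,y] = G_x/2 = 0, [yy,x] = F_y - G_x/2 = 0, [yy,y] = G_y/2 = 0
Gamma^x_ij = (G*[ij,x] - F*[ij,y])/(EG - F^2), Gamma^y_ij = (E*[ij,y] - F*[ij,x])/(EG - F^2)
Gamma_xxx = 9/10, Gamma_xxy = 0, Gamma_xyy = 0, Gamma_yxx = 0, Gamma_yxy = 0, Gamma_yyy = 0
d^2x/dtau^2 = -(Gamma_xxx*(13/8)^2 + 2*Gamma_xxy*(13/8)*(2) + Gamma_xyy*(2)^2) = -1521/640
d^2y/dtau^2 = -(Gamma_yxx*(13/8)^2 + 2*Gamma_yxy*(13/8)*(2) + Gamma_yyy*(2)^2) = 0

Answer: Gamma_xxx = 9/10, Gamma_xxy = 0, Gamma_xyy = 0, Gamma_yxx = 0, Gamma_yxy = 0, Gamma_yyy = 0; accelerations (d^2x/dtau^2, d^2y/dtau^2) = (-1521/640, 0)


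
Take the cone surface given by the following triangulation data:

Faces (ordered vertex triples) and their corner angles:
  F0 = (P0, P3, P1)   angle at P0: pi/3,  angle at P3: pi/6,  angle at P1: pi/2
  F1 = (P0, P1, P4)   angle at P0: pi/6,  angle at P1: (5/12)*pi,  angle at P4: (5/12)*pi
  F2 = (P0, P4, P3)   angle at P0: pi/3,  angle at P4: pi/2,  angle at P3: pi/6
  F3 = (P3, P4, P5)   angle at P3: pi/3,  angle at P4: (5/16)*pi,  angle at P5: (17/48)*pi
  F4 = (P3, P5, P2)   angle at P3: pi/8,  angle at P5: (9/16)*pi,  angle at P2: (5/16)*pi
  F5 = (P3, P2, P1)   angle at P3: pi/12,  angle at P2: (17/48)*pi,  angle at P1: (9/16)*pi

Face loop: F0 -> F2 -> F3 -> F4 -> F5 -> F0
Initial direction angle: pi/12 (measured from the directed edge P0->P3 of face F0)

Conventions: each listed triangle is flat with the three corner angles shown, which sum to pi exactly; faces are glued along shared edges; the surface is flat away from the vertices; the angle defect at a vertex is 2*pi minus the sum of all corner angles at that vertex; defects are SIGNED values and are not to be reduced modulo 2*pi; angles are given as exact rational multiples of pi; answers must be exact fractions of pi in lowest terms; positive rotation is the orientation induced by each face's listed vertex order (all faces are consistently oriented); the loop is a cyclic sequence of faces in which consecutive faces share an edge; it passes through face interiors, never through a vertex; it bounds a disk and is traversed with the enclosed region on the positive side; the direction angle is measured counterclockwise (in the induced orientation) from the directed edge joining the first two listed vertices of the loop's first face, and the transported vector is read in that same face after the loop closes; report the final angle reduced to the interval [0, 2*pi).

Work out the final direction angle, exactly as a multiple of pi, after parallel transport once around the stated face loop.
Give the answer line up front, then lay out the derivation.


Answer: final direction angle = (29/24)*pi

enclosed vertex P3: corner angles sum to (7/8)*pi, defect = 2*pi - (7/8)*pi = (9/8)*pi
summing the enclosed defects onto the initial angle, mod 2*pi in the induced orientation:
final angle = pi/12 + (9/8)*pi = (29/24)*pi (mod 2*pi)


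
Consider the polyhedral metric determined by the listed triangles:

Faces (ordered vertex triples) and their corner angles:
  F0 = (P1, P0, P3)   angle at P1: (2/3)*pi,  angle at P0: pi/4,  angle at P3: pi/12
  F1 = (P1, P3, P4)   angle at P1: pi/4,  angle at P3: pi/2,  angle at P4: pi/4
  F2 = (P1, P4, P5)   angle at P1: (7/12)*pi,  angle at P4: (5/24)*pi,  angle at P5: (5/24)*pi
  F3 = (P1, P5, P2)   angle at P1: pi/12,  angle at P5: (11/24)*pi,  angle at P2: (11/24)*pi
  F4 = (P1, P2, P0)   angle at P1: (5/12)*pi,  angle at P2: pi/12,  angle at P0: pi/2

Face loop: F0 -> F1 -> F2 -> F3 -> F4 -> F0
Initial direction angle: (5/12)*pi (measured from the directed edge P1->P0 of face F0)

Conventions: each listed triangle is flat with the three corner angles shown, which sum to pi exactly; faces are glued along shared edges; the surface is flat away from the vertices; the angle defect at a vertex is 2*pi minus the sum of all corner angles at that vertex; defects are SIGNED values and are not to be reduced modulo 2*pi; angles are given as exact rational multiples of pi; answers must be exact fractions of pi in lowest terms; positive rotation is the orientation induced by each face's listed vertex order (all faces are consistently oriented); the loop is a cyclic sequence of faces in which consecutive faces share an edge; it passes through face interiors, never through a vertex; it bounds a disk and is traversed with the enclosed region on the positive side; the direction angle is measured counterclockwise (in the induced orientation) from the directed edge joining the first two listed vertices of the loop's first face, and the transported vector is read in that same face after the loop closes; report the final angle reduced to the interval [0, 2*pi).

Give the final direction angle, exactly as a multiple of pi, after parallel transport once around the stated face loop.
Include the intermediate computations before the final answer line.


enclosed vertex P1: corner angles sum to 2*pi, defect = 2*pi - 2*pi = 0
holonomy = initial angle + sum of enclosed defects (mod 2*pi), positive in the induced orientation
final angle = (5/12)*pi + 0 = (5/12)*pi (mod 2*pi)

Answer: final direction angle = (5/12)*pi


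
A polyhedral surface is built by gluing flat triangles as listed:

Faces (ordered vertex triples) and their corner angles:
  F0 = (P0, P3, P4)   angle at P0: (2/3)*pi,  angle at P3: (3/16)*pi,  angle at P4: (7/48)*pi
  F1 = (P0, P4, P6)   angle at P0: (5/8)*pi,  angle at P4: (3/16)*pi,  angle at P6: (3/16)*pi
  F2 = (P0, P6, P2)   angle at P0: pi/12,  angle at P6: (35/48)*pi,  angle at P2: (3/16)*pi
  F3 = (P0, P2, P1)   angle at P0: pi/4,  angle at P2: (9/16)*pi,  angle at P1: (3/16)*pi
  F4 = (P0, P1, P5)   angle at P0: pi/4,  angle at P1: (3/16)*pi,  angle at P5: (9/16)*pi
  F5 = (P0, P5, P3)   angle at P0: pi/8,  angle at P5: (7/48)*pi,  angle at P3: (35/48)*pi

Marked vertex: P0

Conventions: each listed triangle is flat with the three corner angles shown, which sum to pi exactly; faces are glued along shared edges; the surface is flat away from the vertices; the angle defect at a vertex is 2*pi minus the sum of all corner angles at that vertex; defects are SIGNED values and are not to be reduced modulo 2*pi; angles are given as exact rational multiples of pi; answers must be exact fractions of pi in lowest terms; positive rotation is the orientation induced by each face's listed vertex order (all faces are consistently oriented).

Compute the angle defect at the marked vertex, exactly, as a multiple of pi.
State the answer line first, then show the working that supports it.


Answer: defect(P0) = 0

Sum of corner angles at P0: 2*pi
defect = 2*pi - 2*pi


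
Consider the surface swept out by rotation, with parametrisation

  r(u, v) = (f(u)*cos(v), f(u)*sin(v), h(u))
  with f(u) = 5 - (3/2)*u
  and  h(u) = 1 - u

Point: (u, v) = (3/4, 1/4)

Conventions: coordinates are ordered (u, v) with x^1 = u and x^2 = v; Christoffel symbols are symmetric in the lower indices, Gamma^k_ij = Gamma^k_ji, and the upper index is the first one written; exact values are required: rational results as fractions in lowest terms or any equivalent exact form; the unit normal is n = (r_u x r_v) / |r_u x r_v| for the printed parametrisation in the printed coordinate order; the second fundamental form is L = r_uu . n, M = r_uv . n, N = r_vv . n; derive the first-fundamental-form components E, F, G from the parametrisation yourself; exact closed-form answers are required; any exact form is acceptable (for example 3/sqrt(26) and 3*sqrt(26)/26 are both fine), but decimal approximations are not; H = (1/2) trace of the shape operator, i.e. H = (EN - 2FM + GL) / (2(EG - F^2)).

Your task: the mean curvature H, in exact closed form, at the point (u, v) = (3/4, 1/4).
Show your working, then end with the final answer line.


f = 31/8, f' = -3/2, f'' = 0, h' = -1, h'' = 0
E = 13/4, F = 0, G = 961/64; answer radicand W^2 = 13/4
unnormalised second-form numerators: l = 0, m = 0, n = -31/8; L = l/sqrt(13/4), and similarly M = m/sqrt(W^2), N = n/sqrt(W^2)
H = (E*n - 2*F*m + G*l) / (2*(EG - F^2)*sqrt(W^2)); E*n - 2*F*m + G*l = -403/32, EG - F^2 = 12493/256, so H = (-4/31)/sqrt(13/4)

Answer: H = -8*sqrt(13)/403


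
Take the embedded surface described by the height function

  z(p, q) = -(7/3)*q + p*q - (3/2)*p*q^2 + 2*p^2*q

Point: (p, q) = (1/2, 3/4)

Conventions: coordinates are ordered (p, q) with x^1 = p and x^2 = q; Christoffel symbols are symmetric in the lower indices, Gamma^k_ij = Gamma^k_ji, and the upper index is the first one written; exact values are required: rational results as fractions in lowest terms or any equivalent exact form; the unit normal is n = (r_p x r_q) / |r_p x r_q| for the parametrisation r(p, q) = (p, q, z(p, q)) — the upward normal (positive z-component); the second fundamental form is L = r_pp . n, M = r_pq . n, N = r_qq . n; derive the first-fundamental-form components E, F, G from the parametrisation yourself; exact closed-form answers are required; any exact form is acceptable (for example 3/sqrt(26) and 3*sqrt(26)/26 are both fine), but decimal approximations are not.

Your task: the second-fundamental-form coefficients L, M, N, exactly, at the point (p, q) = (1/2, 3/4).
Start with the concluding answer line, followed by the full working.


Answer: L = 288*sqrt(83137)/83137, M = 72*sqrt(83137)/83137, N = -144*sqrt(83137)/83137

z_p = 45/32, z_q = -59/24, z_pp = 3, z_pq = 3/4, z_qq = -3/2
E = 3049/1024, F = -885/256, G = 4057/576; answer radicand W^2 = 83137/9216
unnormalised second-form numerators: l = 3, m = 3/4, n = -3/2; L = l/sqrt(83137/9216), and similarly M = m/sqrt(W^2), N = n/sqrt(W^2)


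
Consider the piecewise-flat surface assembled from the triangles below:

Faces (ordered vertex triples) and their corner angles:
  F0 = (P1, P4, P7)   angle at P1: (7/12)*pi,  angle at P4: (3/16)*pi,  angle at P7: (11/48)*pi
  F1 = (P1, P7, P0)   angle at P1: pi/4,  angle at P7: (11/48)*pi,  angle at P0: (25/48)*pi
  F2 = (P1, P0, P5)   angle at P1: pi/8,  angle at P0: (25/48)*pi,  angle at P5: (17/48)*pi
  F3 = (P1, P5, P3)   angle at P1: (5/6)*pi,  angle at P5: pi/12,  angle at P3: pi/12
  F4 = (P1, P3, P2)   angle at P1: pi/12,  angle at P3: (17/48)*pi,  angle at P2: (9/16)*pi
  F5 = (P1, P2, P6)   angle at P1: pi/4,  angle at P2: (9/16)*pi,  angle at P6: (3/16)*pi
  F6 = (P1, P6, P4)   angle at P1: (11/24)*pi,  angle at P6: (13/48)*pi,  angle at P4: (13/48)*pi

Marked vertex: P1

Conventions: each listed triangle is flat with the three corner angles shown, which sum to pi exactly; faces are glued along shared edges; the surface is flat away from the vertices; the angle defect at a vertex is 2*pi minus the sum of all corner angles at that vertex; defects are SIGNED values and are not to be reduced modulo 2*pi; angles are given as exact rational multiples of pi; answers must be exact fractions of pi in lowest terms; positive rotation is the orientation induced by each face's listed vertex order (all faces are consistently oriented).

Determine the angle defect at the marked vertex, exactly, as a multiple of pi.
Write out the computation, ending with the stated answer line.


Sum of corner angles at P1: (31/12)*pi
defect = 2*pi - (31/12)*pi

Answer: defect(P1) = (-7/12)*pi


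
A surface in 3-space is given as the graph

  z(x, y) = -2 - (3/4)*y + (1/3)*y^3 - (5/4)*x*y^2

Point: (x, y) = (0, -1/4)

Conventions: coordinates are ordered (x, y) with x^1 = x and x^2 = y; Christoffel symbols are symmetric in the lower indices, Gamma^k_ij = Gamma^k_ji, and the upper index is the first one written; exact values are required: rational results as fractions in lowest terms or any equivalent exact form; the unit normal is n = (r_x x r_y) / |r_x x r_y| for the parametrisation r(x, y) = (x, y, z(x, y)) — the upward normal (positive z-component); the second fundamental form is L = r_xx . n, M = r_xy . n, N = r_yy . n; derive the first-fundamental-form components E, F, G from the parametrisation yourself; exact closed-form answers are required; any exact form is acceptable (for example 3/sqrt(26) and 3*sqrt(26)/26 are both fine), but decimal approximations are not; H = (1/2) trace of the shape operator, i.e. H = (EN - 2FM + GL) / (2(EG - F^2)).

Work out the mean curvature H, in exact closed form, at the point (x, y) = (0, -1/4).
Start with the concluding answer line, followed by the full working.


Answer: H = -2768*sqrt(673)/452929

z_x = -5/64, z_y = -11/16, z_xx = 0, z_xy = 5/8, z_yy = -1/2
E = 4121/4096, F = 55/1024, G = 377/256; answer radicand W^2 = 6057/4096
unnormalised second-form numerators: l = 0, m = 5/8, n = -1/2; L = l/sqrt(6057/4096), and similarly M = m/sqrt(W^2), N = n/sqrt(W^2)
H = (E*n - 2*F*m + G*l) / (2*(EG - F^2)*sqrt(W^2)); E*n - 2*F*m + G*l = -4671/8192, EG - F^2 = 6057/4096, so H = (-519/2692)/sqrt(6057/4096)


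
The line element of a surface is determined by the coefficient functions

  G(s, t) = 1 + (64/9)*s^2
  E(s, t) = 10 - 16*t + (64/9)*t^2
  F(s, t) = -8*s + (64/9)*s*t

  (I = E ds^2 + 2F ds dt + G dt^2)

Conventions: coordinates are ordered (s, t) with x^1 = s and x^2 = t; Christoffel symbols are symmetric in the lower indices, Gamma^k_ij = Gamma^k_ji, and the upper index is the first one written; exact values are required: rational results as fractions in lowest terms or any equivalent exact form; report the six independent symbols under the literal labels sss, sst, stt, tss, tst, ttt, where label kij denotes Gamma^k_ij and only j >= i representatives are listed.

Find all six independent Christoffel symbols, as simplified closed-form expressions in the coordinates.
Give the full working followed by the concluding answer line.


E = 10 - 16*t + (64/9)*t^2; F = -8*s + (64/9)*s*t; G = 1 + (64/9)*s^2
Gamma^k_ij = (1/2) g^{kl} (d_i g_jl + d_j g_il - d_l g_ij), with g^inv = (1/(EG-F^2)) [[G, -F], [-F, E]]
first partials: E_s = 0, E_t = -16 + (128/9)*t, F_s = -8 + (64/9)*t, F_t = (64/9)*s, G_s = (128/9)*s, G_t = 0
D = EG - F^2 = 10 - 16*t + (64/9)*t^2 + (64/9)*s^2
expanded: Gamma^s_ss = (G E_s - 2F F_s + F E_t)/(2D), Gamma^s_st = (G E_t - F G_s)/(2D), Gamma^s_tt = (2G F_t - G G_s - F G_t)/(2D), Gamma^t_ss = (2E F_s - E E_t - F E_s)/(2D), Gamma^t_st = (E G_s - F E_t)/(2D), Gamma^t_tt = (E G_t - 2F F_t + F G_s)/(2D); substitute and cancel common factors

Answer: Gamma_sss = 0, Gamma_sst = (32*t - 36)/(32*s^2 + 32*t^2 - 72*t + 45), Gamma_stt = 0, Gamma_tss = 0, Gamma_tst = 32*s/(32*s^2 + 32*t^2 - 72*t + 45), Gamma_ttt = 0


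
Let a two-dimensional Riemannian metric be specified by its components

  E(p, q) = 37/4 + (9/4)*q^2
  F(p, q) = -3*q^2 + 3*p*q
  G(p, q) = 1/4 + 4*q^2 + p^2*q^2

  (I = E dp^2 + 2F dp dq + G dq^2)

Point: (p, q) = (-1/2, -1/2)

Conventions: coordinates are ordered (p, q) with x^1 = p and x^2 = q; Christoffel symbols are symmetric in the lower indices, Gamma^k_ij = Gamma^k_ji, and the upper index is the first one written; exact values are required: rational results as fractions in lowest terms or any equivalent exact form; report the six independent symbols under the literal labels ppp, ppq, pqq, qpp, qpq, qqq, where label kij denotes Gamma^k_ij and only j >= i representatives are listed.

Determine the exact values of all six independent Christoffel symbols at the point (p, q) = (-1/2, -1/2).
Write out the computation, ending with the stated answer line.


E = 157/16, F = 0, G = 21/16 at the point
E_p = 0, E_q = -9/4, F_p = -3/2, F_q = 3/2, G_p = -1/4, G_q = -17/4
EG - F^2 = 3297/256;  g^inv = (256/3297) * [[21/16, 0], [0, 157/16]]
first-kind symbols [ij,l] = (1/2)(d_i g_jl + d_j g_il - d_l g_ij): [pp,p] = E_p/2 = 0, [pp,q] = F_p - E_q/2 = -3/8, [pq,p] = E_q/2 = -9/8, [pq,q] = G_p/2 = -1/8, [qq,p] = F_q - G_p/2 = 13/8, [qq,q] = G_q/2 = -17/8
Gamma^p_ij = (G*[ij,p] - F*[ij,q])/(EG - F^2), Gamma^q_ij = (E*[ij,q] - F*[ij,p])/(EG - F^2)

Answer: Gamma_ppp = 0, Gamma_ppq = -18/157, Gamma_pqq = 26/157, Gamma_qpp = -2/7, Gamma_qpq = -2/21, Gamma_qqq = -34/21


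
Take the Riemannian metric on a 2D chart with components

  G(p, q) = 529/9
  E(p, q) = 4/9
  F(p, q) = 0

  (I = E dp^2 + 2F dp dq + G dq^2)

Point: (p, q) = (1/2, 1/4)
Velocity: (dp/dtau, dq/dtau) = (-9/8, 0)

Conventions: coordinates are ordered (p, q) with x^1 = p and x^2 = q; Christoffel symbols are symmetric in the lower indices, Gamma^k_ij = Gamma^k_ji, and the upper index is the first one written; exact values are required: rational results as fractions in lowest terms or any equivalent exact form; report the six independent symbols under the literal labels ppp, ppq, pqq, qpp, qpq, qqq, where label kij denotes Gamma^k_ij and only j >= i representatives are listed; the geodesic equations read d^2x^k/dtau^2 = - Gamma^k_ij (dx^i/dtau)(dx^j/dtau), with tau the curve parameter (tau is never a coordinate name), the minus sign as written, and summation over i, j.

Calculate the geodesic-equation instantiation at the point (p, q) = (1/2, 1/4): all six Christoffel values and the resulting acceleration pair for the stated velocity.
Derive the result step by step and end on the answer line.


E = 4/9, F = 0, G = 529/9 at the point
E_p = 0, E_q = 0, F_p = 0, F_q = 0, G_p = 0, G_q = 0
EG - F^2 = 2116/81;  g^inv = (81/2116) * [[529/9, 0], [0, 4/9]]
first-kind symbols [ij,l] = (1/2)(d_i g_jl + d_j g_il - d_l g_ij): [pp,p] = E_p/2 = 0, [pp,q] = F_p - E_q/2 = 0, [pq,p] = E_q/2 = 0, [pq,q] = G_p/2 = 0, [qq,p] = F_q - G_p/2 = 0, [qq,q] = G_q/2 = 0
Gamma^p_ij = (G*[ij,p] - F*[ij,q])/(EG - F^2), Gamma^q_ij = (E*[ij,q] - F*[ij,p])/(EG - F^2)
Gamma_ppp = 0, Gamma_ppq = 0, Gamma_pqq = 0, Gamma_qpp = 0, Gamma_qpq = 0, Gamma_qqq = 0
d^2p/dtau^2 = -(Gamma_ppp*(-9/8)^2 + 2*Gamma_ppq*(-9/8)*(0) + Gamma_pqq*(0)^2) = 0
d^2q/dtau^2 = -(Gamma_qpp*(-9/8)^2 + 2*Gamma_qpq*(-9/8)*(0) + Gamma_qqq*(0)^2) = 0

Answer: Gamma_ppp = 0, Gamma_ppq = 0, Gamma_pqq = 0, Gamma_qpp = 0, Gamma_qpq = 0, Gamma_qqq = 0; accelerations (d^2p/dtau^2, d^2q/dtau^2) = (0, 0)


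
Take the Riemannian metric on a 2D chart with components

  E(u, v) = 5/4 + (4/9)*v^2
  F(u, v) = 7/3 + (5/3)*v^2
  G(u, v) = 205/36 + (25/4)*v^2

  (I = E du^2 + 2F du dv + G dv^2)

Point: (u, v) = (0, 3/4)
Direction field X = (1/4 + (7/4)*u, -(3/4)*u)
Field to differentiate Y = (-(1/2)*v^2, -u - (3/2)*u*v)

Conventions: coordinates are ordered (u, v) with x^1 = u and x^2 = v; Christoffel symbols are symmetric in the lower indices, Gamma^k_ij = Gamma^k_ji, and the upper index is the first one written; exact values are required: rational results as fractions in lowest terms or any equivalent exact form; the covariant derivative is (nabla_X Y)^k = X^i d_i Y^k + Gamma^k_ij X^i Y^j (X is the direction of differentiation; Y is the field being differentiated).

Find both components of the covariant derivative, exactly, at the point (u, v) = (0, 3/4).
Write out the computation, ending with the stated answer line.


E = 3/2, F = 157/48, G = 5305/576 at the point
E_u = 0, E_v = 2/3, F_u = 0, F_v = 5/2, G_u = 0, G_v = 75/8
EG - F^2 = 7181/2304;  g^inv = (2304/7181) * [[5305/576, -157/48], [-157/48, 3/2]]
first-kind symbols [ij,l] = (1/2)(d_i g_jl + d_j g_il - d_l g_ij): [uu,u] = E_u/2 = 0, [uu,v] = F_u - E_v/2 = -1/3, [uv,u] = E_v/2 = 1/3, [uv,v] = G_u/2 = 0, [vv,u] = F_v - G_u/2 = 5/2, [vv,v] = G_v/2 = 75/16
Gamma^u_ij = (G*[ij,u] - F*[ij,v])/(EG - F^2), Gamma^v_ij = (E*[ij,v] - F*[ij,u])/(EG - F^2)
Gamma_uuu = 2512/7181, Gamma_uuv = 21220/21543, Gamma_uvv = 17725/7181, Gamma_vuu = -1152/7181, Gamma_vuv = -2512/7181, Gamma_vvv = -2640/7181
X = (1/4, 0), Y = (-9/32, 0) at the point

Answer: (nabla_X Y)^u = -1413/57448, (nabla_X Y)^v = -119485/229792


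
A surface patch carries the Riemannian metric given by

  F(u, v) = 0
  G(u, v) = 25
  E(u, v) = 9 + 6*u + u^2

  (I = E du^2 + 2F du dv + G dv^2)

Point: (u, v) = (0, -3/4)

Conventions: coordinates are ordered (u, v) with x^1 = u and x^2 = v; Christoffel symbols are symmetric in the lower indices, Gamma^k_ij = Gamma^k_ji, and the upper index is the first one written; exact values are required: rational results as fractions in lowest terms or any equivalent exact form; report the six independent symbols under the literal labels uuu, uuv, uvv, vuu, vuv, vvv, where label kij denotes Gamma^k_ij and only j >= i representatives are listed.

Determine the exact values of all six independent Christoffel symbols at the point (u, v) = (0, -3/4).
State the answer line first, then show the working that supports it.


Answer: Gamma_uuu = 1/3, Gamma_uuv = 0, Gamma_uvv = 0, Gamma_vuu = 0, Gamma_vuv = 0, Gamma_vvv = 0

E = 9, F = 0, G = 25 at the point
E_u = 6, E_v = 0, F_u = 0, F_v = 0, G_u = 0, G_v = 0
EG - F^2 = 225;  g^inv = (1/225) * [[25, 0], [0, 9]]
first-kind symbols [ij,l] = (1/2)(d_i g_jl + d_j g_il - d_l g_ij): [uu,u] = E_u/2 = 3, [uu,v] = F_u - E_v/2 = 0, [uv,u] = E_v/2 = 0, [uv,v] = G_u/2 = 0, [vv,u] = F_v - G_u/2 = 0, [vv,v] = G_v/2 = 0
Gamma^u_ij = (G*[ij,u] - F*[ij,v])/(EG - F^2), Gamma^v_ij = (E*[ij,v] - F*[ij,u])/(EG - F^2)


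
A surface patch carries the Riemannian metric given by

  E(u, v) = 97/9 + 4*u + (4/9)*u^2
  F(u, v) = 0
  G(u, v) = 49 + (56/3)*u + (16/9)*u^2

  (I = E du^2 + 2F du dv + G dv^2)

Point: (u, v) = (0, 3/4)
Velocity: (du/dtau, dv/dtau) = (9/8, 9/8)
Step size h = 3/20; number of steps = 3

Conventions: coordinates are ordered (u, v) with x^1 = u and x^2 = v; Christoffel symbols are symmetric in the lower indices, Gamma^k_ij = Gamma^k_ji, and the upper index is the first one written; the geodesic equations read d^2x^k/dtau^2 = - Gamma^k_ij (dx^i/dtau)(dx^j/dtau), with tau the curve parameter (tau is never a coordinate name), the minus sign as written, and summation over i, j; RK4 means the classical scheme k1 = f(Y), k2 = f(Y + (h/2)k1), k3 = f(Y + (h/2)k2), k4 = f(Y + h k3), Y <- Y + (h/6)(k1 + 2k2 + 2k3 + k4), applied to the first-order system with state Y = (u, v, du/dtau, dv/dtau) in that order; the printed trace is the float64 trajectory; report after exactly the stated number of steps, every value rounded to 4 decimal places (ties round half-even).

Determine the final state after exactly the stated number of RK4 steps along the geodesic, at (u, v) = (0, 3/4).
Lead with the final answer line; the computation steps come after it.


Answer: u = 0.5731, v = 1.2080, du/dtau = 1.3821, dv/dtau = 0.9145

f(Y) = (du/dtau, dv/dtau, -Gamma^u_ij Y'^i Y'^j, -Gamma^v_ij Y'^i Y'^j) with the Gammas evaluated at the stage position; h = 0.150000; intermediate values shown to 6 dp
step 0: u = 0.0000, v = 0.7500, du/dtau = 1.1250, dv/dtau = 1.1250
step 1:
  k1: at (u, v) = (0.000000, 0.750000), (du/dtau, dv/dtau) = (1.125000, 1.125000); Gamma_uuu = 0.185567, Gamma_uuv = 0.000000, Gamma_uvv = -0.865979, Gamma_vuu = 0.000000, Gamma_vuv = 0.190476, Gamma_vvv = 0.000000; k1 = (1.125000, 1.125000, 0.861147, -0.482143)
  k2: at (u, v) = (0.084375, 0.834375), (du/dtau, dv/dtau) = (1.189586, 1.088839); Gamma_uuu = 0.183254, Gamma_uuv = 0.000000, Gamma_uvv = -0.852937, Gamma_vuu = 0.000000, Gamma_vuv = 0.187463, Gamma_vvv = 0.000000; k2 = (1.189586, 1.088839, 0.751892, -0.485631)
  k3: at (u, v) = (0.089219, 0.831663), (du/dtau, dv/dtau) = (1.181392, 1.088578); Gamma_uuu = 0.183122, Gamma_uuv = 0.000000, Gamma_uvv = -0.852198, Gamma_vuu = 0.000000, Gamma_vuv = 0.187293, Gamma_vvv = 0.000000; k3 = (1.181392, 1.088578, 0.754274, -0.481732)
  k4: at (u, v) = (0.177209, 0.913287), (du/dtau, dv/dtau) = (1.238141, 1.052740); Gamma_uuu = 0.180753, Gamma_uuv = 0.000000, Gamma_uvv = -0.838947, Gamma_vuu = 0.000000, Gamma_vuv = 0.184257, Gamma_vvv = 0.000000; k4 = (1.238141, 1.052740, 0.652680, -0.480336)
  Y <- Y + (h/6)(k1 + 2k2 + 2k3 + k4): u = 0.1776, v = 0.9133, du/dtau = 1.2382, dv/dtau = 1.0526
step 2:
  k1: at (u, v) = (0.177627, 0.913314), (du/dtau, dv/dtau) = (1.238154, 1.052570); Gamma_uuu = 0.180742, Gamma_uuv = 0.000000, Gamma_uvv = -0.838885, Gamma_vuu = 0.000000, Gamma_vuv = 0.184243, Gamma_vvv = 0.000000; k1 = (1.238154, 1.052570, 0.652322, -0.480226)
  k2: at (u, v) = (0.270489, 0.992257), (du/dtau, dv/dtau) = (1.287078, 1.016553); Gamma_uuu = 0.178286, Gamma_uuv = 0.000000, Gamma_uvv = -0.825260, Gamma_vuu = 0.000000, Gamma_vuv = 0.181143, Gamma_vvv = 0.000000; k2 = (1.287078, 1.016553, 0.557465, -0.474010)
  k3: at (u, v) = (0.274158, 0.989556), (du/dtau, dv/dtau) = (1.279964, 1.017019); Gamma_uuu = 0.178190, Gamma_uuv = 0.000000, Gamma_uvv = -0.824729, Gamma_vuu = 0.000000, Gamma_vuv = 0.181023, Gamma_vvv = 0.000000; k3 = (1.279964, 1.017019, 0.561111, -0.471293)
  k4: at (u, v) = (0.369622, 1.065867), (du/dtau, dv/dtau) = (1.322321, 0.981876); Gamma_uuu = 0.175715, Gamma_uuv = 0.000000, Gamma_uvv = -0.811111, Gamma_vuu = 0.000000, Gamma_vuv = 0.177948, Gamma_vvv = 0.000000; k4 = (1.322321, 0.981876, 0.474733, -0.462079)
  Y <- Y + (h/6)(k1 + 2k2 + 2k3 + k4): u = 0.3700, v = 1.0659, du/dtau = 1.3223, dv/dtau = 0.9817
step 3:
  k1: at (u, v) = (0.369991, 1.065854), (du/dtau, dv/dtau) = (1.322259, 0.981747); Gamma_uuu = 0.175705, Gamma_uuv = 0.000000, Gamma_uvv = -0.811059, Gamma_vuu = 0.000000, Gamma_vuv = 0.177936, Gamma_vvv = 0.000000; k1 = (1.322259, 0.981747, 0.474523, -0.461967)
  k2: at (u, v) = (0.469161, 1.139485), (du/dtau, dv/dtau) = (1.357848, 0.947100); Gamma_uuu = 0.173186, Gamma_uuv = 0.000000, Gamma_uvv = -0.797302, Gamma_vuu = 0.000000, Gamma_vuv = 0.174851, Gamma_vvv = 0.000000; k2 = (1.357848, 0.947100, 0.395866, -0.449723)
  k3: at (u, v) = (0.471830, 1.136887), (du/dtau, dv/dtau) = (1.351949, 0.948018); Gamma_uuu = 0.173119, Gamma_uuv = 0.000000, Gamma_uvv = -0.796937, Gamma_vuu = 0.000000, Gamma_vuv = 0.174769, Gamma_vvv = 0.000000; k3 = (1.351949, 0.948018, 0.399816, -0.447994)
  k4: at (u, v) = (0.572784, 1.208057), (du/dtau, dv/dtau) = (1.382232, 0.914548); Gamma_uuu = 0.170610, Gamma_uuv = 0.000000, Gamma_uvv = -0.783339, Gamma_vuu = 0.000000, Gamma_vuv = 0.171739, Gamma_vvv = 0.000000; k4 = (1.382232, 0.914548, 0.329221, -0.434197)
  Y <- Y + (h/6)(k1 + 2k2 + 2k3 + k4): u = 0.5731, v = 1.2080, du/dtau = 1.3821, dv/dtau = 0.9145


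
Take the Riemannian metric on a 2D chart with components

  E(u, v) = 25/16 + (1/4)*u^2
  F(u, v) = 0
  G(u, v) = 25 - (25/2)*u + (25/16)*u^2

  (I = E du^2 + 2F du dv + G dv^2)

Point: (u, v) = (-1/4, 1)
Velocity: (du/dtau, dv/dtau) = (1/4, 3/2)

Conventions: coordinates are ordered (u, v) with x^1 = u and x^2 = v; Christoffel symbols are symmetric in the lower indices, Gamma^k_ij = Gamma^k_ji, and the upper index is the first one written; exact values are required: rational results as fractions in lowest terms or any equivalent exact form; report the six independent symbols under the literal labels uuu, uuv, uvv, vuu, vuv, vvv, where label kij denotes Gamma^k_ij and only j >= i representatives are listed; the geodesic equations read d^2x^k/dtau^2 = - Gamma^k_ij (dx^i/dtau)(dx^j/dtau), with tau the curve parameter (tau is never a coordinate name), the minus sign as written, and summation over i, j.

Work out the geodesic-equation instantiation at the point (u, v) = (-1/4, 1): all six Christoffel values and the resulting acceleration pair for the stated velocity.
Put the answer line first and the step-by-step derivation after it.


Answer: Gamma_uuu = -4/101, Gamma_uuv = 0, Gamma_uvv = 425/101, Gamma_vuu = 0, Gamma_vuv = -4/17, Gamma_vvv = 0; accelerations (d^2u/dtau^2, d^2v/dtau^2) = (-956/101, 3/17)

E = 101/64, F = 0, G = 7225/256 at the point
E_u = -1/8, E_v = 0, F_u = 0, F_v = 0, G_u = -425/32, G_v = 0
EG - F^2 = 729725/16384;  g^inv = (16384/729725) * [[7225/256, 0], [0, 101/64]]
first-kind symbols [ij,l] = (1/2)(d_i g_jl + d_j g_il - d_l g_ij): [uu,u] = E_u/2 = -1/16, [uu,v] = F_u - E_v/2 = 0, [uv,u] = E_v/2 = 0, [uv,v] = G_u/2 = -425/64, [vv,u] = F_v - G_u/2 = 425/64, [vv,v] = G_v/2 = 0
Gamma^u_ij = (G*[ij,u] - F*[ij,v])/(EG - F^2), Gamma^v_ij = (E*[ij,v] - F*[ij,u])/(EG - F^2)
Gamma_uuu = -4/101, Gamma_uuv = 0, Gamma_uvv = 425/101, Gamma_vuu = 0, Gamma_vuv = -4/17, Gamma_vvv = 0
d^2u/dtau^2 = -(Gamma_uuu*(1/4)^2 + 2*Gamma_uuv*(1/4)*(3/2) + Gamma_uvv*(3/2)^2) = -956/101
d^2v/dtau^2 = -(Gamma_vuu*(1/4)^2 + 2*Gamma_vuv*(1/4)*(3/2) + Gamma_vvv*(3/2)^2) = 3/17


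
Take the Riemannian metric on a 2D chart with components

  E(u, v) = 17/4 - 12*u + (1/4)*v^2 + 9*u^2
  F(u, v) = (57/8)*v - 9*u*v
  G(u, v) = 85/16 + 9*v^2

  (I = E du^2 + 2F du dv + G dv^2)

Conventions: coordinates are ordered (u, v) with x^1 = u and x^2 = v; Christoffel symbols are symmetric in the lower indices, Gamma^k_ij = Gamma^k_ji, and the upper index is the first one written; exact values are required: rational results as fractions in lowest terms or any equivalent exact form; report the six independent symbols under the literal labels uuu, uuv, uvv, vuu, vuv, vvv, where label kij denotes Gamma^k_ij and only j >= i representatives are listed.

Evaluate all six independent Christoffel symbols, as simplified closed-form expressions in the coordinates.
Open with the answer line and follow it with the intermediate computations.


Answer: Gamma_uuu = (-144*u*v^2 + 3060*u + 762*v^2 - 2040)/(3060*u^2 + 1296*u*v^2 - 4080*u + 144*v^4 - 716*v^2 + 1445), Gamma_uuv = (144*v^3 + 85*v)/(3060*u^2 + 1296*u*v^2 - 4080*u + 144*v^4 - 716*v^2 + 1445), Gamma_uvv = (4845 - 6120*u)/(6120*u^2 + 2592*u*v^2 - 8160*u + 288*v^4 - 1432*v^2 + 2890), Gamma_vuu = (-144*u^2*v - 456*u*v - 148*v^3 + 220*v)/(3060*u^2 + 1296*u*v^2 - 4080*u + 144*v^4 - 716*v^2 + 1445), Gamma_vuv = (144*u*v^2 - 114*v^2)/(3060*u^2 + 1296*u*v^2 - 4080*u + 144*v^4 - 716*v^2 + 1445), Gamma_vvv = (1296*u*v + 144*v^3 - 801*v)/(3060*u^2 + 1296*u*v^2 - 4080*u + 144*v^4 - 716*v^2 + 1445)

E = 17/4 - 12*u + (1/4)*v^2 + 9*u^2; F = (57/8)*v - 9*u*v; G = 85/16 + 9*v^2
Gamma^k_ij = (1/2) g^{kl} (d_i g_jl + d_j g_il - d_l g_ij), with g^inv = (1/(EG-F^2)) [[G, -F], [-F, E]]
first partials: E_u = -12 + 18*u, E_v = (1/2)*v, F_u = -9*v, F_v = 57/8 - 9*u, G_u = 0, G_v = 18*v
D = EG - F^2 = 1445/64 - (255/4)*u - (179/16)*v^2 + (765/16)*u^2 + (81/4)*u*v^2 + (9/4)*v^4
expanded: Gamma^u_uu = (G E_u - 2F F_u + F E_v)/(2D), Gamma^u_uv = (G E_v - F G_u)/(2D), Gamma^u_vv = (2G F_v - G G_u - F G_v)/(2D), Gamma^v_uu = (2E F_u - E E_v - F E_u)/(2D), Gamma^v_uv = (E G_u - F E_v)/(2D), Gamma^v_vv = (E G_v - 2F F_v + F G_u)/(2D); substitute and cancel common factors


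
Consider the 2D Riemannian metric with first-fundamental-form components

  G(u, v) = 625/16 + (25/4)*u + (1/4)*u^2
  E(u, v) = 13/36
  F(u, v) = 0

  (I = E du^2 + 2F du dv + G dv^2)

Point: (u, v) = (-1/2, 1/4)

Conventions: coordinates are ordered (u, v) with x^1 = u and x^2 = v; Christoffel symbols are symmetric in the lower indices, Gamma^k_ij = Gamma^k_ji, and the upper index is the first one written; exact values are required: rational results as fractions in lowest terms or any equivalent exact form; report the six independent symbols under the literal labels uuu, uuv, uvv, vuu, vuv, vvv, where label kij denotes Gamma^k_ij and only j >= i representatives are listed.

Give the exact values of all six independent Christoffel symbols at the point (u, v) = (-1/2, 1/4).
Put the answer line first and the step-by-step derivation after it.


Answer: Gamma_uuu = 0, Gamma_uuv = 0, Gamma_uvv = -108/13, Gamma_vuu = 0, Gamma_vuv = 1/12, Gamma_vvv = 0

E = 13/36, F = 0, G = 36 at the point
E_u = 0, E_v = 0, F_u = 0, F_v = 0, G_u = 6, G_v = 0
EG - F^2 = 13;  g^inv = (1/13) * [[36, 0], [0, 13/36]]
first-kind symbols [ij,l] = (1/2)(d_i g_jl + d_j g_il - d_l g_ij): [uu,u] = E_u/2 = 0, [uu,v] = F_u - E_v/2 = 0, [uv,u] = E_v/2 = 0, [uv,v] = G_u/2 = 3, [vv,u] = F_v - G_u/2 = -3, [vv,v] = G_v/2 = 0
Gamma^u_ij = (G*[ij,u] - F*[ij,v])/(EG - F^2), Gamma^v_ij = (E*[ij,v] - F*[ij,u])/(EG - F^2)


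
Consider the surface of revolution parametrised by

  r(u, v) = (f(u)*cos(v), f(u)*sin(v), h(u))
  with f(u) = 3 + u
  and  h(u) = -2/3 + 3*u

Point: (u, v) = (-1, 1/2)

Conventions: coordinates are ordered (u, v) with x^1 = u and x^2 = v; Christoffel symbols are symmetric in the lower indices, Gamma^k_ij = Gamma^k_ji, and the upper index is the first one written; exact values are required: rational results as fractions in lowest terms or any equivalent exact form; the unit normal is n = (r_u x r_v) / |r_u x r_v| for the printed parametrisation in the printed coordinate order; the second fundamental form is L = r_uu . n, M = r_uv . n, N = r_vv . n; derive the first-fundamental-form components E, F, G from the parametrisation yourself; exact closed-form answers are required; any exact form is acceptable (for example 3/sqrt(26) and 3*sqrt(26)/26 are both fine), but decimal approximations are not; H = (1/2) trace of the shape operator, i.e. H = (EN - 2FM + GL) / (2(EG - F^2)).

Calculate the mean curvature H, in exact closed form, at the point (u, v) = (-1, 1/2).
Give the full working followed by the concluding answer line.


f = 2, f' = 1, f'' = 0, h' = 3, h'' = 0
E = 10, F = 0, G = 4; answer radicand W^2 = 10
unnormalised second-form numerators: l = 0, m = 0, n = 6; L = l/sqrt(10), and similarly M = m/sqrt(W^2), N = n/sqrt(W^2)
H = (E*n - 2*F*m + G*l) / (2*(EG - F^2)*sqrt(W^2)); E*n - 2*F*m + G*l = 60, EG - F^2 = 40, so H = (3/4)/sqrt(10)

Answer: H = 3*sqrt(10)/40
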